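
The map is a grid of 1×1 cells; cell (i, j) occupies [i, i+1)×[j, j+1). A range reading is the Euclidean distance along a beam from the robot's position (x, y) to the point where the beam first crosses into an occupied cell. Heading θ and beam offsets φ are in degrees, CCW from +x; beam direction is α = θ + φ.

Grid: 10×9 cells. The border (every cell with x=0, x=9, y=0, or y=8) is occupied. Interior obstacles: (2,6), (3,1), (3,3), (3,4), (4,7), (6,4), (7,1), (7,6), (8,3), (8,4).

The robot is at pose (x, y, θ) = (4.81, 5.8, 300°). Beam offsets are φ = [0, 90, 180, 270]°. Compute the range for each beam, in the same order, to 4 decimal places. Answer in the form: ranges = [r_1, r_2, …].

beam 1: φ=0°, α=300°
  dir = (cos 300°, sin 300°) = (0.5000, -0.8660); from cell (4,5)
  next x-line at t=0.3800, next y-line at t=0.9238; Δt_x=2.0000, Δt_y=1.1547
    x: enter (5,5) at t=0.3800
    y: enter (5,4) at t=0.9238
    y: enter (5,3) at t=2.0785
    x: enter (6,3) at t=2.3800
    y: enter (6,2) at t=3.2332
    x: enter (7,2) at t=4.3800
    y: enter (7,1) at t=4.3879 ← occupied
  → r_1 = 4.3879
beam 2: φ=90°, α=30°
  dir = (cos 30°, sin 30°) = (0.8660, 0.5000); from cell (4,5)
  next x-line at t=0.2194, next y-line at t=0.4000; Δt_x=1.1547, Δt_y=2.0000
    x: enter (5,5) at t=0.2194
    y: enter (5,6) at t=0.4000
    x: enter (6,6) at t=1.3741
    y: enter (6,7) at t=2.4000
    x: enter (7,7) at t=2.5288
    x: enter (8,7) at t=3.6835
    y: enter (8,8) at t=4.4000 ← occupied
  → r_2 = 4.4000
beam 3: φ=180°, α=120°
  dir = (cos 120°, sin 120°) = (-0.5000, 0.8660); from cell (4,5)
  next x-line at t=1.6200, next y-line at t=0.2309; Δt_x=2.0000, Δt_y=1.1547
    y: enter (4,6) at t=0.2309
    y: enter (4,7) at t=1.3856 ← occupied
  → r_3 = 1.3856
beam 4: φ=270°, α=210°
  dir = (cos 210°, sin 210°) = (-0.8660, -0.5000); from cell (4,5)
  next x-line at t=0.9353, next y-line at t=1.6000; Δt_x=1.1547, Δt_y=2.0000
    x: enter (3,5) at t=0.9353
    y: enter (3,4) at t=1.6000 ← occupied
  → r_4 = 1.6000

ranges = [4.3879, 4.4000, 1.3856, 1.6000]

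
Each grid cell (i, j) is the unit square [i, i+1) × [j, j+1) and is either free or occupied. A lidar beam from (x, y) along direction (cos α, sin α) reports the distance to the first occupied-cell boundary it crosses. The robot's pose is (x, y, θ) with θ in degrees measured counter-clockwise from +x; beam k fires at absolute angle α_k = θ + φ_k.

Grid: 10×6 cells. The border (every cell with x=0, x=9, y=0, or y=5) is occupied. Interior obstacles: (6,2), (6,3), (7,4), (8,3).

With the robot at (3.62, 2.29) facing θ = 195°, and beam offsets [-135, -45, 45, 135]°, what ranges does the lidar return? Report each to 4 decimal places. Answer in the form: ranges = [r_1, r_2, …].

ranges = [3.1292, 3.0253, 1.4896, 2.5800]

beam 1: φ=-135°, α=60°
  direction (0.5000, 0.8660); cell (3,2); t to first gridline: x 0.7600, y 0.8198 (then +2.0000 / +1.1547)
    (4,2) via x @ 0.7600
    (4,3) via y @ 0.8198
    (4,4) via y @ 1.9745
    (5,4) via x @ 2.7600
    (5,5) via y @ 3.1292  # hit
  → r_1 = 3.1292
beam 2: φ=-45°, α=150°
  direction (-0.8660, 0.5000); cell (3,2); t to first gridline: x 0.7159, y 1.4200 (then +1.1547 / +2.0000)
    (2,2) via x @ 0.7159
    (2,3) via y @ 1.4200
    (1,3) via x @ 1.8706
    (0,3) via x @ 3.0253  # hit
  → r_2 = 3.0253
beam 3: φ=45°, α=240°
  direction (-0.5000, -0.8660); cell (3,2); t to first gridline: x 1.2400, y 0.3349 (then +2.0000 / +1.1547)
    (3,1) via y @ 0.3349
    (2,1) via x @ 1.2400
    (2,0) via y @ 1.4896  # hit
  → r_3 = 1.4896
beam 4: φ=135°, α=330°
  direction (0.8660, -0.5000); cell (3,2); t to first gridline: x 0.4388, y 0.5800 (then +1.1547 / +2.0000)
    (4,2) via x @ 0.4388
    (4,1) via y @ 0.5800
    (5,1) via x @ 1.5935
    (5,0) via y @ 2.5800  # hit
  → r_4 = 2.5800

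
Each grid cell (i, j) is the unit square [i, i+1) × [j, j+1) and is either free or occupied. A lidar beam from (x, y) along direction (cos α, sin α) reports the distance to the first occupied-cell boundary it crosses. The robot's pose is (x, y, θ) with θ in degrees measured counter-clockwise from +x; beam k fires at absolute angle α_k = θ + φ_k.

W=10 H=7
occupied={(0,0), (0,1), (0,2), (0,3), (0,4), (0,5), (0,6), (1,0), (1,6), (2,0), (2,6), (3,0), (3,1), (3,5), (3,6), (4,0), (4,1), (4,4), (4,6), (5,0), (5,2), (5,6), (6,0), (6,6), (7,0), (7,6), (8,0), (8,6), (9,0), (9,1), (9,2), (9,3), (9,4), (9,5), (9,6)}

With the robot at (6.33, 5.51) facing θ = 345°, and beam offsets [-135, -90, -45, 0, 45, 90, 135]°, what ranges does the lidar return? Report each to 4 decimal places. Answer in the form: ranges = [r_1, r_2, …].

ranges = [1.5358, 2.5985, 5.2077, 2.7642, 0.9800, 0.5073, 0.5658]

beam 1: φ=-135°, α=210°
  dir = (cos 210°, sin 210°) = (-0.8660, -0.5000); from cell (6,5)
  next x-line at t=0.3811, next y-line at t=1.0200; Δt_x=1.1547, Δt_y=2.0000
    x: enter (5,5) at t=0.3811
    y: enter (5,4) at t=1.0200
    x: enter (4,4) at t=1.5358 ← occupied
  → r_1 = 1.5358
beam 2: φ=-90°, α=255°
  dir = (cos 255°, sin 255°) = (-0.2588, -0.9659); from cell (6,5)
  next x-line at t=1.2750, next y-line at t=0.5280; Δt_x=3.8637, Δt_y=1.0353
    y: enter (6,4) at t=0.5280
    x: enter (5,4) at t=1.2750
    y: enter (5,3) at t=1.5633
    y: enter (5,2) at t=2.5985 ← occupied
  → r_2 = 2.5985
beam 3: φ=-45°, α=300°
  dir = (cos 300°, sin 300°) = (0.5000, -0.8660); from cell (6,5)
  next x-line at t=1.3400, next y-line at t=0.5889; Δt_x=2.0000, Δt_y=1.1547
    y: enter (6,4) at t=0.5889
    x: enter (7,4) at t=1.3400
    y: enter (7,3) at t=1.7436
    y: enter (7,2) at t=2.8983
    x: enter (8,2) at t=3.3400
    y: enter (8,1) at t=4.0530
    y: enter (8,0) at t=5.2077 ← occupied
  → r_3 = 5.2077
beam 4: φ=0°, α=345°
  dir = (cos 345°, sin 345°) = (0.9659, -0.2588); from cell (6,5)
  next x-line at t=0.6936, next y-line at t=1.9705; Δt_x=1.0353, Δt_y=3.8637
    x: enter (7,5) at t=0.6936
    x: enter (8,5) at t=1.7289
    y: enter (8,4) at t=1.9705
    x: enter (9,4) at t=2.7642 ← occupied
  → r_4 = 2.7642
beam 5: φ=45°, α=30°
  dir = (cos 30°, sin 30°) = (0.8660, 0.5000); from cell (6,5)
  next x-line at t=0.7736, next y-line at t=0.9800; Δt_x=1.1547, Δt_y=2.0000
    x: enter (7,5) at t=0.7736
    y: enter (7,6) at t=0.9800 ← occupied
  → r_5 = 0.9800
beam 6: φ=90°, α=75°
  dir = (cos 75°, sin 75°) = (0.2588, 0.9659); from cell (6,5)
  next x-line at t=2.5887, next y-line at t=0.5073; Δt_x=3.8637, Δt_y=1.0353
    y: enter (6,6) at t=0.5073 ← occupied
  → r_6 = 0.5073
beam 7: φ=135°, α=120°
  dir = (cos 120°, sin 120°) = (-0.5000, 0.8660); from cell (6,5)
  next x-line at t=0.6600, next y-line at t=0.5658; Δt_x=2.0000, Δt_y=1.1547
    y: enter (6,6) at t=0.5658 ← occupied
  → r_7 = 0.5658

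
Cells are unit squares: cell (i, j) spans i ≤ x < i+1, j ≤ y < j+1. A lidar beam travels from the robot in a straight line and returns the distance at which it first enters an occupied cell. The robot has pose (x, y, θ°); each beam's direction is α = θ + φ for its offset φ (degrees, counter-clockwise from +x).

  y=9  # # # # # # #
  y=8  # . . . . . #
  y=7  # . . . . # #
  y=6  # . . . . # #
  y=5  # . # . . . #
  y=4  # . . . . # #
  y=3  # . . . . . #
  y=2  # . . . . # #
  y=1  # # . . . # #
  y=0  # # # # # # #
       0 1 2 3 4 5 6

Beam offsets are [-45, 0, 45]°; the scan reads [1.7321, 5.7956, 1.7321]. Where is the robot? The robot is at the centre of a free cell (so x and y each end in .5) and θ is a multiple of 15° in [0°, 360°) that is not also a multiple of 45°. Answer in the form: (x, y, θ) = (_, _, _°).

Enumerate (i+0.5, j+0.5, θ) over the 33 free cells and 16 admissible headings. For each, cast all 3 beams and compare to the given ranges.
  (4.5, 3.5, 60°): beam 1 = 1.5529 ≠ 1.7321 ✗
  (4.5, 3.5, 195°): beam 1 = 4.0415 ≠ 1.7321 ✗
  (2.5, 4.5, 300°): beam 1 = 2.5882 ≠ 1.7321 ✗
  (2.5, 3.5, 330°): beam 1 = 2.5882 ≠ 1.7321 ✗
  …
  (3.5, 7.5, 285°): r_1=1.7321, r_2=5.7956, r_3=1.7321 — all match ✓
Unique over the lattice → pose = (3.5, 7.5, 285°).

(x, y, θ) = (3.5, 7.5, 285°)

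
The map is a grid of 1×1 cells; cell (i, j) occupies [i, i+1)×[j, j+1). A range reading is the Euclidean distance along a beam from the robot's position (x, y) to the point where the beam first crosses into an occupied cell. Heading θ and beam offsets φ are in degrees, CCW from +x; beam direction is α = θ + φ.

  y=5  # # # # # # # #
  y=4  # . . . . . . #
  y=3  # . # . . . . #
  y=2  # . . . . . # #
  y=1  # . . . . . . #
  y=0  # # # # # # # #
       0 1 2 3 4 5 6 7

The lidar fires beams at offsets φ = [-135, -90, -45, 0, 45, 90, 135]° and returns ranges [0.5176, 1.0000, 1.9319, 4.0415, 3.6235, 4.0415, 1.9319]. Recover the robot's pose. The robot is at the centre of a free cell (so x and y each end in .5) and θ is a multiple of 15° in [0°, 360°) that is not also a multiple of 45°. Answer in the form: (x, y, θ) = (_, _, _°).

(x, y, θ) = (4.5, 1.5, 60°)

Enumerate (i+0.5, j+0.5, θ) over the 22 free cells and 16 admissible headings. For each, cast all 7 beams and compare to the given ranges.
  (4.5, 1.5, 15°): beam 1 = 0.5774 ≠ 0.5176 ✗
  (4.5, 4.5, 75°): beam 1 = 4.0415 ≠ 0.5176 ✗
  (5.5, 4.5, 345°): beam 1 = 2.8868 ≠ 0.5176 ✗
  …
  (4.5, 1.5, 60°): r_1=0.5176, r_2=1.0000, r_3=1.9319, r_4=4.0415, r_5=3.6235, r_6=4.0415, r_7=1.9319 — all match ✓
Only this pose fits every beam.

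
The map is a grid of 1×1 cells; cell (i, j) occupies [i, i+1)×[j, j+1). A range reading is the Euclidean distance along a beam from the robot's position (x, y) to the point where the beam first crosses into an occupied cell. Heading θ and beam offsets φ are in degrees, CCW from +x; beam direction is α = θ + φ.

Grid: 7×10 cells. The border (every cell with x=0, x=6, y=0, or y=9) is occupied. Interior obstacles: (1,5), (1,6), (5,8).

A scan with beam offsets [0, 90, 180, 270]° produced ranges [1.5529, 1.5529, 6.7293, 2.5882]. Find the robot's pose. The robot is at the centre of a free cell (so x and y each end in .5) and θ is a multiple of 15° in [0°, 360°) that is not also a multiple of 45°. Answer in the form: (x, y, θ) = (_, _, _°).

(x, y, θ) = (2.5, 7.5, 105°)

Candidates: 37 free-cell centres × 16 headings = 592 poses. Raycast each; keep the one whose scan matches to 4 dp.
  (5.5, 1.5, 345°): beam 1 = 0.5176 ≠ 1.5529 ✗
  (3.5, 5.5, 240°): beam 1 = 5.0000 ≠ 1.5529 ✗
  (5.5, 4.5, 255°): beam 1 = 3.6235 ≠ 1.5529 ✗
  (3.5, 4.5, 150°): beam 1 = 1.7321 ≠ 1.5529 ✗
  …
  (2.5, 7.5, 105°): r_1=1.5529, r_2=1.5529, r_3=6.7293, r_4=2.5882 — all match ✓
No second candidate reproduces the full scan.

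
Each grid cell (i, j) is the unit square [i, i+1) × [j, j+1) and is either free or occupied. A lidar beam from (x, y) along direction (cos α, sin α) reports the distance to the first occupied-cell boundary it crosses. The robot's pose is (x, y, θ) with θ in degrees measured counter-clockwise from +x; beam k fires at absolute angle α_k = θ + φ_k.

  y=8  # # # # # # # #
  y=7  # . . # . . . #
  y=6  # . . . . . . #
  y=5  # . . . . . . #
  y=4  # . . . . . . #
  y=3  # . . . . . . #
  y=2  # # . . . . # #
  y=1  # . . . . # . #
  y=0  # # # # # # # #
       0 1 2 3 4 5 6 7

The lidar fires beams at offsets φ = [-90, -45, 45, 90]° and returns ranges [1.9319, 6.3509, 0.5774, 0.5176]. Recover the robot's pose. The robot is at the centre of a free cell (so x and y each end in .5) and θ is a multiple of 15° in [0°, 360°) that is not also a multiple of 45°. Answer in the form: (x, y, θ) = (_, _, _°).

(x, y, θ) = (1.5, 1.5, 75°)

Candidates: 38 free-cell centres × 16 headings = 608 poses. Raycast each; keep the one whose scan matches to 4 dp.
  (2.5, 4.5, 330°): beam 1 = 1.7321 ≠ 1.9319 ✗
  (6.5, 5.5, 210°): beam 1 = 2.8868 ≠ 1.9319 ✗
  (5.5, 7.5, 120°): beam 1 = 1.0000 ≠ 1.9319 ✗
  …
  (1.5, 1.5, 75°): r_1=1.9319, r_2=6.3509, r_3=0.5774, r_4=0.5176 — all match ✓
Only this pose fits every beam.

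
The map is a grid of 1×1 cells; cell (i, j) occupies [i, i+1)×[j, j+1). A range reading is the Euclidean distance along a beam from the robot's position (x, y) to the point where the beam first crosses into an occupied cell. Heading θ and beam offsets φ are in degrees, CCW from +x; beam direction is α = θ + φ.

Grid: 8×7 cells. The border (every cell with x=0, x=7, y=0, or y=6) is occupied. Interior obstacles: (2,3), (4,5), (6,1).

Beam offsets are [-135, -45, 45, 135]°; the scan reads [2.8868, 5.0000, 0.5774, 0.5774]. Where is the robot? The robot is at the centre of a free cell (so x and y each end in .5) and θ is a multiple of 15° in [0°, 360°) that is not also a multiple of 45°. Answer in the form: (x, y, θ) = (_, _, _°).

Enumerate (i+0.5, j+0.5, θ) over the 27 free cells and 16 admissible headings. For each, cast all 4 beams and compare to the given ranges.
  (5.5, 2.5, 240°): beam 1 = 2.5882 ≠ 2.8868 ✗
  (5.5, 3.5, 150°): beam 1 = 1.5529 ≠ 2.8868 ✗
  (5.5, 1.5, 15°): beam 1 = 0.5774 ≠ 2.8868 ✗
  (4.5, 2.5, 15°): beam 1 = 1.7321 ≠ 2.8868 ✗
  …
  (3.5, 5.5, 345°): r_1=2.8868, r_2=5.0000, r_3=0.5774, r_4=0.5774 — all match ✓
Unique over the lattice → pose = (3.5, 5.5, 345°).

(x, y, θ) = (3.5, 5.5, 345°)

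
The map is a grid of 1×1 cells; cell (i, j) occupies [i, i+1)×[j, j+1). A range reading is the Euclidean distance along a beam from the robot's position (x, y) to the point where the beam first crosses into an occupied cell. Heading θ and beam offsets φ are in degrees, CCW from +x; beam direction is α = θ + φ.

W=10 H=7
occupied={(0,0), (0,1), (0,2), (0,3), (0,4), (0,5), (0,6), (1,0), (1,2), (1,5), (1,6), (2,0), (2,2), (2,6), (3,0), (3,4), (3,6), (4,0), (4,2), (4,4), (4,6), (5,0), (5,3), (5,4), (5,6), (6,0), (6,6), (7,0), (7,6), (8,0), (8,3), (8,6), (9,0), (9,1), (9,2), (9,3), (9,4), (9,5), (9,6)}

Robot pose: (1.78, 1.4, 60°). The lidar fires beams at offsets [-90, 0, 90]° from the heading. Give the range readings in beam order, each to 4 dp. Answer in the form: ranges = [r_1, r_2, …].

beam 1: φ=-90°, α=330°
  dir = (cos 330°, sin 330°) = (0.8660, -0.5000); from cell (1,1)
  next x-line at t=0.2540, next y-line at t=0.8000; Δt_x=1.1547, Δt_y=2.0000
    x: enter (2,1) at t=0.2540
    y: enter (2,0) at t=0.8000 ← occupied
  → r_1 = 0.8000
beam 2: φ=0°, α=60°
  dir = (cos 60°, sin 60°) = (0.5000, 0.8660); from cell (1,1)
  next x-line at t=0.4400, next y-line at t=0.6928; Δt_x=2.0000, Δt_y=1.1547
    x: enter (2,1) at t=0.4400
    y: enter (2,2) at t=0.6928 ← occupied
  → r_2 = 0.6928
beam 3: φ=90°, α=150°
  dir = (cos 150°, sin 150°) = (-0.8660, 0.5000); from cell (1,1)
  next x-line at t=0.9007, next y-line at t=1.2000; Δt_x=1.1547, Δt_y=2.0000
    x: enter (0,1) at t=0.9007 ← occupied
  → r_3 = 0.9007

ranges = [0.8000, 0.6928, 0.9007]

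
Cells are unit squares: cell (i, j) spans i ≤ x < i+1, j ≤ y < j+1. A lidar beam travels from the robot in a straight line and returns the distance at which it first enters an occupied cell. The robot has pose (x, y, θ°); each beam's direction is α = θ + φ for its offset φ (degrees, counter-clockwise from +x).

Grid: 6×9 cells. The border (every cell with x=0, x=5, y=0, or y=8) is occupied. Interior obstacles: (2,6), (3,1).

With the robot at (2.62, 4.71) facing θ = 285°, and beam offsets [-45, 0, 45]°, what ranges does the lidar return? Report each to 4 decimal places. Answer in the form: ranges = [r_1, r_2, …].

beam 1: φ=-45°, α=240°
  cosα=-0.5000 sinα=-0.8660 | (2,4) | tMaxX 1.2400 tMaxY 0.8198 | tΔX 2.0000 tΔY 1.1547
    t=0.8198 [y] (2,3)
    t=1.2400 [x] (1,3)
    t=1.9745 [y] (1,2)
    t=3.1292 [y] (1,1)
    t=3.2400 [x] (0,1) — stop
  → r_1 = 3.2400
beam 2: φ=0°, α=285°
  cosα=0.2588 sinα=-0.9659 | (2,4) | tMaxX 1.4682 tMaxY 0.7350 | tΔX 3.8637 tΔY 1.0353
    t=0.7350 [y] (2,3)
    t=1.4682 [x] (3,3)
    t=1.7703 [y] (3,2)
    t=2.8056 [y] (3,1) — stop
  → r_2 = 2.8056
beam 3: φ=45°, α=330°
  cosα=0.8660 sinα=-0.5000 | (2,4) | tMaxX 0.4388 tMaxY 1.4200 | tΔX 1.1547 tΔY 2.0000
    t=0.4388 [x] (3,4)
    t=1.4200 [y] (3,3)
    t=1.5935 [x] (4,3)
    t=2.7482 [x] (5,3) — stop
  → r_3 = 2.7482

ranges = [3.2400, 2.8056, 2.7482]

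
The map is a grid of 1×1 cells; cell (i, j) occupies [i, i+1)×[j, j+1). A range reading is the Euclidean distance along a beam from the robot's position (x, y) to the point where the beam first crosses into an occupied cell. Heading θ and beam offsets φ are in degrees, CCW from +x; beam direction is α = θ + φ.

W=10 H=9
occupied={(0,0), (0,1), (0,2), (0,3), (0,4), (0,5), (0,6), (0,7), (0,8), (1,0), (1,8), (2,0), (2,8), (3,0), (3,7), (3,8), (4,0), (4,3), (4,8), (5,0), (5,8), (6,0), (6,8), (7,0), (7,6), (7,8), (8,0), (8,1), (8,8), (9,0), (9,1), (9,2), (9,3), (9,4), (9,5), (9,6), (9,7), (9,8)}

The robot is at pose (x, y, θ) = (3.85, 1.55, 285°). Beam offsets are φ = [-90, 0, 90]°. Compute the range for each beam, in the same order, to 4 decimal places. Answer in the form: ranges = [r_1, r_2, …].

beam 1: φ=-90°, α=195°
  d=(-0.9659,-0.2588)  start (3,1)  tX=0.8800 tY=2.1250  stride 1/|dx|=1.0353 1/|dy|=3.8637
    cross x-line → (2,1), t=0.8800
    cross x-line → (1,1), t=1.9153
    cross y-line → (1,0), t=2.1250 (wall)
  → r_1 = 2.1250
beam 2: φ=0°, α=285°
  d=(0.2588,-0.9659)  start (3,1)  tX=0.5796 tY=0.5694  stride 1/|dx|=3.8637 1/|dy|=1.0353
    cross y-line → (3,0), t=0.5694 (wall)
  → r_2 = 0.5694
beam 3: φ=90°, α=15°
  d=(0.9659,0.2588)  start (3,1)  tX=0.1553 tY=1.7387  stride 1/|dx|=1.0353 1/|dy|=3.8637
    cross x-line → (4,1), t=0.1553
    cross x-line → (5,1), t=1.1906
    cross y-line → (5,2), t=1.7387
    cross x-line → (6,2), t=2.2258
    cross x-line → (7,2), t=3.2611
    cross x-line → (8,2), t=4.2964
    cross x-line → (9,2), t=5.3317 (wall)
  → r_3 = 5.3317

ranges = [2.1250, 0.5694, 5.3317]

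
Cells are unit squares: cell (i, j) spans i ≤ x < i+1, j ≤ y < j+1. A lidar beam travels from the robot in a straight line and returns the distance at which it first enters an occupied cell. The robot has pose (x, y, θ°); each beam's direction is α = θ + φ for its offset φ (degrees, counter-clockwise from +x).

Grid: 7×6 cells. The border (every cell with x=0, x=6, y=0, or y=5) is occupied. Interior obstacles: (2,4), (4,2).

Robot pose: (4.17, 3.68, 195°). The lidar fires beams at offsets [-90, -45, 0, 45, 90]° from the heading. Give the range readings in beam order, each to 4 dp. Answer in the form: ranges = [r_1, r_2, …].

beam 1: φ=-90°, α=105°
  cosα=-0.2588 sinα=0.9659 | (4,3) | tMaxX 0.6568 tMaxY 0.3313 | tΔX 3.8637 tΔY 1.0353
    t=0.3313 [y] (4,4)
    t=0.6568 [x] (3,4)
    t=1.3666 [y] (3,5) — stop
  → r_1 = 1.3666
beam 2: φ=-45°, α=150°
  cosα=-0.8660 sinα=0.5000 | (4,3) | tMaxX 0.1963 tMaxY 0.6400 | tΔX 1.1547 tΔY 2.0000
    t=0.1963 [x] (3,3)
    t=0.6400 [y] (3,4)
    t=1.3510 [x] (2,4) — stop
  → r_2 = 1.3510
beam 3: φ=0°, α=195°
  cosα=-0.9659 sinα=-0.2588 | (4,3) | tMaxX 0.1760 tMaxY 2.6273 | tΔX 1.0353 tΔY 3.8637
    t=0.1760 [x] (3,3)
    t=1.2113 [x] (2,3)
    t=2.2465 [x] (1,3)
    t=2.6273 [y] (1,2)
    t=3.2818 [x] (0,2) — stop
  → r_3 = 3.2818
beam 4: φ=45°, α=240°
  cosα=-0.5000 sinα=-0.8660 | (4,3) | tMaxX 0.3400 tMaxY 0.7852 | tΔX 2.0000 tΔY 1.1547
    t=0.3400 [x] (3,3)
    t=0.7852 [y] (3,2)
    t=1.9399 [y] (3,1)
    t=2.3400 [x] (2,1)
    t=3.0946 [y] (2,0) — stop
  → r_4 = 3.0946
beam 5: φ=90°, α=285°
  cosα=0.2588 sinα=-0.9659 | (4,3) | tMaxX 3.2069 tMaxY 0.7040 | tΔX 3.8637 tΔY 1.0353
    t=0.7040 [y] (4,2) — stop
  → r_5 = 0.7040

ranges = [1.3666, 1.3510, 3.2818, 3.0946, 0.7040]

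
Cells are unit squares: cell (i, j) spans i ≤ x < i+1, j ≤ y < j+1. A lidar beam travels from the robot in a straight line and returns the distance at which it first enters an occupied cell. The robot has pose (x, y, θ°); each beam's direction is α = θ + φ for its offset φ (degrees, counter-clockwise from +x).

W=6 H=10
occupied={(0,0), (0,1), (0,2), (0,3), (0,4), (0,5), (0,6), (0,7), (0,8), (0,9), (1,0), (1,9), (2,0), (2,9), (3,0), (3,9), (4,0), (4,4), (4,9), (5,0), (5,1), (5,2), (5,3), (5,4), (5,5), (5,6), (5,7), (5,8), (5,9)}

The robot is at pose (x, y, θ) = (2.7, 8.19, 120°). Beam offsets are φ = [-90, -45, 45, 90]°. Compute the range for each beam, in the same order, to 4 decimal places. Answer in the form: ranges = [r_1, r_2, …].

beam 1: φ=-90°, α=30°
  direction (0.8660, 0.5000); cell (2,8); t to first gridline: x 0.3464, y 1.6200 (then +1.1547 / +2.0000)
    (3,8) via x @ 0.3464
    (4,8) via x @ 1.5011
    (4,9) via y @ 1.6200  # hit
  → r_1 = 1.6200
beam 2: φ=-45°, α=75°
  direction (0.2588, 0.9659); cell (2,8); t to first gridline: x 1.1591, y 0.8386 (then +3.8637 / +1.0353)
    (2,9) via y @ 0.8386  # hit
  → r_2 = 0.8386
beam 3: φ=45°, α=165°
  direction (-0.9659, 0.2588); cell (2,8); t to first gridline: x 0.7247, y 3.1296 (then +1.0353 / +3.8637)
    (1,8) via x @ 0.7247
    (0,8) via x @ 1.7600  # hit
  → r_3 = 1.7600
beam 4: φ=90°, α=210°
  direction (-0.8660, -0.5000); cell (2,8); t to first gridline: x 0.8083, y 0.3800 (then +1.1547 / +2.0000)
    (2,7) via y @ 0.3800
    (1,7) via x @ 0.8083
    (0,7) via x @ 1.9630  # hit
  → r_4 = 1.9630

ranges = [1.6200, 0.8386, 1.7600, 1.9630]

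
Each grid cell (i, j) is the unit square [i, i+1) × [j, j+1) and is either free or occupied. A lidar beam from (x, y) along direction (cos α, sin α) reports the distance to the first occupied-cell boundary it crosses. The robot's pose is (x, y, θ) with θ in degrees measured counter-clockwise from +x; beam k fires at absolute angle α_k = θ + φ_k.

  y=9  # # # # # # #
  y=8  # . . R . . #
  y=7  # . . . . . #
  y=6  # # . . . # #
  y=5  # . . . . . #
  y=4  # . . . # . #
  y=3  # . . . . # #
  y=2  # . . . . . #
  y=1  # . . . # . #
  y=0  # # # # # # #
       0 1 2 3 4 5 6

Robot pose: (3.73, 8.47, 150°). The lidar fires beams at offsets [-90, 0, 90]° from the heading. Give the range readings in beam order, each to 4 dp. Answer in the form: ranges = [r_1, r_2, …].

ranges = [0.6120, 1.0600, 5.4600]

beam 1: φ=-90°, α=60°
  dir = (cos 60°, sin 60°) = (0.5000, 0.8660); from cell (3,8)
  next x-line at t=0.5400, next y-line at t=0.6120; Δt_x=2.0000, Δt_y=1.1547
    x: enter (4,8) at t=0.5400
    y: enter (4,9) at t=0.6120 ← occupied
  → r_1 = 0.6120
beam 2: φ=0°, α=150°
  dir = (cos 150°, sin 150°) = (-0.8660, 0.5000); from cell (3,8)
  next x-line at t=0.8429, next y-line at t=1.0600; Δt_x=1.1547, Δt_y=2.0000
    x: enter (2,8) at t=0.8429
    y: enter (2,9) at t=1.0600 ← occupied
  → r_2 = 1.0600
beam 3: φ=90°, α=240°
  dir = (cos 240°, sin 240°) = (-0.5000, -0.8660); from cell (3,8)
  next x-line at t=1.4600, next y-line at t=0.5427; Δt_x=2.0000, Δt_y=1.1547
    y: enter (3,7) at t=0.5427
    x: enter (2,7) at t=1.4600
    y: enter (2,6) at t=1.6974
    y: enter (2,5) at t=2.8521
    x: enter (1,5) at t=3.4600
    y: enter (1,4) at t=4.0068
    y: enter (1,3) at t=5.1615
    x: enter (0,3) at t=5.4600 ← occupied
  → r_3 = 5.4600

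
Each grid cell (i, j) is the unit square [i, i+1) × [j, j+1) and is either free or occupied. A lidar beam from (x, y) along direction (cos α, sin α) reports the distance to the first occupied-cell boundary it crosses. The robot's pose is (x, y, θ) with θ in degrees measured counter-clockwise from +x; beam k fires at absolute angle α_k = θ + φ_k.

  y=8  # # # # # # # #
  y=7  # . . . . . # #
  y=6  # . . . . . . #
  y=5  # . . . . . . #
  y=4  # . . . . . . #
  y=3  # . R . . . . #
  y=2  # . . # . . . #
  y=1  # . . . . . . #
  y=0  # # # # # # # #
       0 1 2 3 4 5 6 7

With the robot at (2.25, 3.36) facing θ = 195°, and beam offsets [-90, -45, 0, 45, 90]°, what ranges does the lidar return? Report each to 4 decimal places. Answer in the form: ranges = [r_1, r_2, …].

ranges = [4.8037, 1.4434, 1.2941, 2.5000, 2.4433]

beam 1: φ=-90°, α=105°
  dir = (cos 105°, sin 105°) = (-0.2588, 0.9659); from cell (2,3)
  next x-line at t=0.9659, next y-line at t=0.6626; Δt_x=3.8637, Δt_y=1.0353
    y: enter (2,4) at t=0.6626
    x: enter (1,4) at t=0.9659
    y: enter (1,5) at t=1.6979
    y: enter (1,6) at t=2.7331
    y: enter (1,7) at t=3.7684
    y: enter (1,8) at t=4.8037 ← occupied
  → r_1 = 4.8037
beam 2: φ=-45°, α=150°
  dir = (cos 150°, sin 150°) = (-0.8660, 0.5000); from cell (2,3)
  next x-line at t=0.2887, next y-line at t=1.2800; Δt_x=1.1547, Δt_y=2.0000
    x: enter (1,3) at t=0.2887
    y: enter (1,4) at t=1.2800
    x: enter (0,4) at t=1.4434 ← occupied
  → r_2 = 1.4434
beam 3: φ=0°, α=195°
  dir = (cos 195°, sin 195°) = (-0.9659, -0.2588); from cell (2,3)
  next x-line at t=0.2588, next y-line at t=1.3909; Δt_x=1.0353, Δt_y=3.8637
    x: enter (1,3) at t=0.2588
    x: enter (0,3) at t=1.2941 ← occupied
  → r_3 = 1.2941
beam 4: φ=45°, α=240°
  dir = (cos 240°, sin 240°) = (-0.5000, -0.8660); from cell (2,3)
  next x-line at t=0.5000, next y-line at t=0.4157; Δt_x=2.0000, Δt_y=1.1547
    y: enter (2,2) at t=0.4157
    x: enter (1,2) at t=0.5000
    y: enter (1,1) at t=1.5704
    x: enter (0,1) at t=2.5000 ← occupied
  → r_4 = 2.5000
beam 5: φ=90°, α=285°
  dir = (cos 285°, sin 285°) = (0.2588, -0.9659); from cell (2,3)
  next x-line at t=2.8978, next y-line at t=0.3727; Δt_x=3.8637, Δt_y=1.0353
    y: enter (2,2) at t=0.3727
    y: enter (2,1) at t=1.4080
    y: enter (2,0) at t=2.4433 ← occupied
  → r_5 = 2.4433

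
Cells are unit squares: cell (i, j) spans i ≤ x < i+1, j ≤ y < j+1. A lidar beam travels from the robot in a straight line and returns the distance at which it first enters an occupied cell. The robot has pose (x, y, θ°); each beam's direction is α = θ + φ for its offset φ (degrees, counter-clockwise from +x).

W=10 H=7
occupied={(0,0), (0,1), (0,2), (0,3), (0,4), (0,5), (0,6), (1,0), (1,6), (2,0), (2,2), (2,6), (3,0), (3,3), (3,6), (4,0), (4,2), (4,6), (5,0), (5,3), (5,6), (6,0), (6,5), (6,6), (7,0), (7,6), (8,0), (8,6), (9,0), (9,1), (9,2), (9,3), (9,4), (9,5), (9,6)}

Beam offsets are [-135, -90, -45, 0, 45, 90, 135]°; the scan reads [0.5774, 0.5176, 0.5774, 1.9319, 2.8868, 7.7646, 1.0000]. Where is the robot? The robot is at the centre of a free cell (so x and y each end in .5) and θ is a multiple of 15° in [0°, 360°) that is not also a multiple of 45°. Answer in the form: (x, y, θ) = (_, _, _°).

The pose lattice has 35·16 = 560 candidates. Test each by forward raycasting.
  (1.5, 2.5, 285°): beam 3 = 1.0000 ≠ 0.5774 ✗
  (3.5, 5.5, 60°): beam 1 = 1.5529 ≠ 0.5774 ✗
  (3.5, 2.5, 30°): beam 1 = 1.5529 ≠ 0.5774 ✗
  (3.5, 4.5, 240°): beam 1 = 1.5529 ≠ 0.5774 ✗
  …
  (1.5, 5.5, 255°): r_1=0.5774, r_2=0.5176, r_3=0.5774, r_4=1.9319, r_5=2.8868, r_6=7.7646, r_7=1.0000 — all match ✓
Unique over the lattice → pose = (1.5, 5.5, 255°).

(x, y, θ) = (1.5, 5.5, 255°)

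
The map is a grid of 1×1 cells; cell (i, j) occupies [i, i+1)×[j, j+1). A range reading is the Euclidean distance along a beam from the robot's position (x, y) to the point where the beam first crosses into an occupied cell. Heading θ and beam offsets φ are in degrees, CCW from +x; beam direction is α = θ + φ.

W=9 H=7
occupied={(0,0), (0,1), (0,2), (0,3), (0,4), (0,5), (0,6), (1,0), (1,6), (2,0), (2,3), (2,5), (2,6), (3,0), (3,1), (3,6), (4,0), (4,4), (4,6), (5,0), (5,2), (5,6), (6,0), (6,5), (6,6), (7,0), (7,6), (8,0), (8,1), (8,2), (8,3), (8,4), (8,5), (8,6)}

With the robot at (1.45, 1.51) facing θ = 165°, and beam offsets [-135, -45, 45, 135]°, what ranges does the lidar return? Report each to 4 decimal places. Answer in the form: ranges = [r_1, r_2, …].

beam 1: φ=-135°, α=30°
  d=(0.8660,0.5000)  start (1,1)  tX=0.6351 tY=0.9800  stride 1/|dx|=1.1547 1/|dy|=2.0000
    cross x-line → (2,1), t=0.6351
    cross y-line → (2,2), t=0.9800
    cross x-line → (3,2), t=1.7898
    cross x-line → (4,2), t=2.9445
    cross y-line → (4,3), t=2.9800
    cross x-line → (5,3), t=4.0992
    cross y-line → (5,4), t=4.9800
    cross x-line → (6,4), t=5.2539
    cross x-line → (7,4), t=6.4086
    cross y-line → (7,5), t=6.9800
    cross x-line → (8,5), t=7.5633 (wall)
  → r_1 = 7.5633
beam 2: φ=-45°, α=120°
  d=(-0.5000,0.8660)  start (1,1)  tX=0.9000 tY=0.5658  stride 1/|dx|=2.0000 1/|dy|=1.1547
    cross y-line → (1,2), t=0.5658
    cross x-line → (0,2), t=0.9000 (wall)
  → r_2 = 0.9000
beam 3: φ=45°, α=210°
  d=(-0.8660,-0.5000)  start (1,1)  tX=0.5196 tY=1.0200  stride 1/|dx|=1.1547 1/|dy|=2.0000
    cross x-line → (0,1), t=0.5196 (wall)
  → r_3 = 0.5196
beam 4: φ=135°, α=300°
  d=(0.5000,-0.8660)  start (1,1)  tX=1.1000 tY=0.5889  stride 1/|dx|=2.0000 1/|dy|=1.1547
    cross y-line → (1,0), t=0.5889 (wall)
  → r_4 = 0.5889

ranges = [7.5633, 0.9000, 0.5196, 0.5889]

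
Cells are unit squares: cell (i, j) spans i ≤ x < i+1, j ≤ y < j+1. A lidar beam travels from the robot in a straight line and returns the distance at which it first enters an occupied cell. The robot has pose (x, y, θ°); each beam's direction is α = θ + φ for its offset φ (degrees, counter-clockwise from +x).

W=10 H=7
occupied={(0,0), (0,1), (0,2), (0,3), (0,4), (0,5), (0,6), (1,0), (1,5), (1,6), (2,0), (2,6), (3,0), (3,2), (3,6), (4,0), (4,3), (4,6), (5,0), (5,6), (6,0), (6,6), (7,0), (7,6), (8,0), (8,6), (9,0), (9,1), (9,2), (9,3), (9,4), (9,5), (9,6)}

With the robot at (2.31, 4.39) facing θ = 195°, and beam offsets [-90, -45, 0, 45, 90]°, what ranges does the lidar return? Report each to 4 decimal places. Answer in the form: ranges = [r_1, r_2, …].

ranges = [1.1977, 1.2200, 1.3562, 2.6200, 3.5096]

beam 1: φ=-90°, α=105°
  dir = (cos 105°, sin 105°) = (-0.2588, 0.9659); from cell (2,4)
  next x-line at t=1.1977, next y-line at t=0.6315; Δt_x=3.8637, Δt_y=1.0353
    y: enter (2,5) at t=0.6315
    x: enter (1,5) at t=1.1977 ← occupied
  → r_1 = 1.1977
beam 2: φ=-45°, α=150°
  dir = (cos 150°, sin 150°) = (-0.8660, 0.5000); from cell (2,4)
  next x-line at t=0.3580, next y-line at t=1.2200; Δt_x=1.1547, Δt_y=2.0000
    x: enter (1,4) at t=0.3580
    y: enter (1,5) at t=1.2200 ← occupied
  → r_2 = 1.2200
beam 3: φ=0°, α=195°
  dir = (cos 195°, sin 195°) = (-0.9659, -0.2588); from cell (2,4)
  next x-line at t=0.3209, next y-line at t=1.5068; Δt_x=1.0353, Δt_y=3.8637
    x: enter (1,4) at t=0.3209
    x: enter (0,4) at t=1.3562 ← occupied
  → r_3 = 1.3562
beam 4: φ=45°, α=240°
  dir = (cos 240°, sin 240°) = (-0.5000, -0.8660); from cell (2,4)
  next x-line at t=0.6200, next y-line at t=0.4503; Δt_x=2.0000, Δt_y=1.1547
    y: enter (2,3) at t=0.4503
    x: enter (1,3) at t=0.6200
    y: enter (1,2) at t=1.6050
    x: enter (0,2) at t=2.6200 ← occupied
  → r_4 = 2.6200
beam 5: φ=90°, α=285°
  dir = (cos 285°, sin 285°) = (0.2588, -0.9659); from cell (2,4)
  next x-line at t=2.6660, next y-line at t=0.4038; Δt_x=3.8637, Δt_y=1.0353
    y: enter (2,3) at t=0.4038
    y: enter (2,2) at t=1.4390
    y: enter (2,1) at t=2.4743
    x: enter (3,1) at t=2.6660
    y: enter (3,0) at t=3.5096 ← occupied
  → r_5 = 3.5096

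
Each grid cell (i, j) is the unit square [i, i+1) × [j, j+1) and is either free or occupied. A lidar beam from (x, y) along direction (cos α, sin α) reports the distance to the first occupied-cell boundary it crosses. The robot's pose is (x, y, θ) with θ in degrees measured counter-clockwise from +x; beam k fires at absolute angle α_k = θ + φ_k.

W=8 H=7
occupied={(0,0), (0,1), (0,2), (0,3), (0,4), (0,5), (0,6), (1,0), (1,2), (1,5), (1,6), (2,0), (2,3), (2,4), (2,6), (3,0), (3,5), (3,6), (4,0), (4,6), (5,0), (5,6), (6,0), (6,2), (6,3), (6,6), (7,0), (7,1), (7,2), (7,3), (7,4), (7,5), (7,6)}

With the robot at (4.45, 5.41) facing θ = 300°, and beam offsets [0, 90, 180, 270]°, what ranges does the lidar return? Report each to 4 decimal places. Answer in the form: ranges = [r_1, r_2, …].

beam 1: φ=0°, α=300°
  direction (0.5000, -0.8660); cell (4,5); t to first gridline: x 1.1000, y 0.4734 (then +2.0000 / +1.1547)
    (4,4) via y @ 0.4734
    (5,4) via x @ 1.1000
    (5,3) via y @ 1.6281
    (5,2) via y @ 2.7828
    (6,2) via x @ 3.1000  # hit
  → r_1 = 3.1000
beam 2: φ=90°, α=30°
  direction (0.8660, 0.5000); cell (4,5); t to first gridline: x 0.6351, y 1.1800 (then +1.1547 / +2.0000)
    (5,5) via x @ 0.6351
    (5,6) via y @ 1.1800  # hit
  → r_2 = 1.1800
beam 3: φ=180°, α=120°
  direction (-0.5000, 0.8660); cell (4,5); t to first gridline: x 0.9000, y 0.6813 (then +2.0000 / +1.1547)
    (4,6) via y @ 0.6813  # hit
  → r_3 = 0.6813
beam 4: φ=270°, α=210°
  direction (-0.8660, -0.5000); cell (4,5); t to first gridline: x 0.5196, y 0.8200 (then +1.1547 / +2.0000)
    (3,5) via x @ 0.5196  # hit
  → r_4 = 0.5196

ranges = [3.1000, 1.1800, 0.6813, 0.5196]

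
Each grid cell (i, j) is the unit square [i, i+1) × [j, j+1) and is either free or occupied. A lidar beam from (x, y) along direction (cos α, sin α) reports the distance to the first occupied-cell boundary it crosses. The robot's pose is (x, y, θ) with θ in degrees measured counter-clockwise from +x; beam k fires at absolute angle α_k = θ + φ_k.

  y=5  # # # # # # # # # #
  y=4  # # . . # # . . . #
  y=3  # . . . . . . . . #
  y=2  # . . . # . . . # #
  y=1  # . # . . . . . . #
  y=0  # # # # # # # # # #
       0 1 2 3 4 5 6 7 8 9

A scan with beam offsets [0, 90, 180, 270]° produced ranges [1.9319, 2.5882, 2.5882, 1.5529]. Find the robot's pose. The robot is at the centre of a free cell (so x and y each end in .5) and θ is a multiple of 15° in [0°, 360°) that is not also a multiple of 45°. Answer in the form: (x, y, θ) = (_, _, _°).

Candidates: 26 free-cell centres × 16 headings = 416 poses. Raycast each; keep the one whose scan matches to 4 dp.
  (8.5, 4.5, 345°): beam 1 = 0.5176 ≠ 1.9319 ✗
  (2.5, 2.5, 330°): beam 1 = 3.0000 ≠ 1.9319 ✗
  (3.5, 4.5, 165°): beam 1 = 1.5529 ≠ 1.9319 ✗
  (8.5, 1.5, 60°): beam 1 = 0.5774 ≠ 1.9319 ✗
  (2.5, 4.5, 75°): beam 1 = 0.5176 ≠ 1.9319 ✗
  …
  (6.5, 3.5, 195°): r_1=1.9319, r_2=2.5882, r_3=2.5882, r_4=1.5529 — all match ✓
No second candidate reproduces the full scan.

(x, y, θ) = (6.5, 3.5, 195°)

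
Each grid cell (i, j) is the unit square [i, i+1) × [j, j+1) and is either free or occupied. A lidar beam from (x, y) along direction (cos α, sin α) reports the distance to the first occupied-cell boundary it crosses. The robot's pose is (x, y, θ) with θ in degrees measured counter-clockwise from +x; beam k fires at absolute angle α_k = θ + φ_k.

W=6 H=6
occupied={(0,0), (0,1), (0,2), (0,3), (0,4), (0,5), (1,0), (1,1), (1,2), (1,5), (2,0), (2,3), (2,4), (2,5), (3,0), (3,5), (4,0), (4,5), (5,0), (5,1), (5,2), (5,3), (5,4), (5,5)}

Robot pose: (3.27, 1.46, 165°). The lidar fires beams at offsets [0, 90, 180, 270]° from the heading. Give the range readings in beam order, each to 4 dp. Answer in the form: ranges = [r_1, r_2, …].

ranges = [1.3148, 0.4762, 1.7773, 3.6649]

beam 1: φ=0°, α=165°
  cosα=-0.9659 sinα=0.2588 | (3,1) | tMaxX 0.2795 tMaxY 2.0864 | tΔX 1.0353 tΔY 3.8637
    t=0.2795 [x] (2,1)
    t=1.3148 [x] (1,1) — stop
  → r_1 = 1.3148
beam 2: φ=90°, α=255°
  cosα=-0.2588 sinα=-0.9659 | (3,1) | tMaxX 1.0432 tMaxY 0.4762 | tΔX 3.8637 tΔY 1.0353
    t=0.4762 [y] (3,0) — stop
  → r_2 = 0.4762
beam 3: φ=180°, α=345°
  cosα=0.9659 sinα=-0.2588 | (3,1) | tMaxX 0.7558 tMaxY 1.7773 | tΔX 1.0353 tΔY 3.8637
    t=0.7558 [x] (4,1)
    t=1.7773 [y] (4,0) — stop
  → r_3 = 1.7773
beam 4: φ=270°, α=75°
  cosα=0.2588 sinα=0.9659 | (3,1) | tMaxX 2.8205 tMaxY 0.5590 | tΔX 3.8637 tΔY 1.0353
    t=0.5590 [y] (3,2)
    t=1.5943 [y] (3,3)
    t=2.6296 [y] (3,4)
    t=2.8205 [x] (4,4)
    t=3.6649 [y] (4,5) — stop
  → r_4 = 3.6649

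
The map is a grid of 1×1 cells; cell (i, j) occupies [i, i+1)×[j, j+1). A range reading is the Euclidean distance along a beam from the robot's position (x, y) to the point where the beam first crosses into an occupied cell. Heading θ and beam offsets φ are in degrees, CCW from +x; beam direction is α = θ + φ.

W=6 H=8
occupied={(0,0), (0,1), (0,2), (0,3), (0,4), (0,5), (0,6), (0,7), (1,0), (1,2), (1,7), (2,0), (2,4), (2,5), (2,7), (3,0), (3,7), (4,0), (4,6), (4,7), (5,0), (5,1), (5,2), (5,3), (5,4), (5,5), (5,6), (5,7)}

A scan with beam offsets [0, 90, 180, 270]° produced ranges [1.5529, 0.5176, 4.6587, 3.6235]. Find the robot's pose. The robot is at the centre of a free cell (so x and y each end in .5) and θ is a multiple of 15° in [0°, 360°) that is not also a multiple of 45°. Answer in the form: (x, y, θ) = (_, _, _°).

The pose lattice has 20·16 = 320 candidates. Test each by forward raycasting.
  (1.5, 1.5, 75°): beam 1 = 0.5176 ≠ 1.5529 ✗
  (2.5, 2.5, 75°): beam 3 = 1.5529 ≠ 4.6587 ✗
  (4.5, 2.5, 240°): beam 1 = 1.7321 ≠ 1.5529 ✗
  (3.5, 3.5, 75°): beam 1 = 2.5882 ≠ 1.5529 ✗
  …
  (4.5, 2.5, 285°): r_1=1.5529, r_2=0.5176, r_3=4.6587, r_4=3.6235 — all match ✓
No second candidate reproduces the full scan.

(x, y, θ) = (4.5, 2.5, 285°)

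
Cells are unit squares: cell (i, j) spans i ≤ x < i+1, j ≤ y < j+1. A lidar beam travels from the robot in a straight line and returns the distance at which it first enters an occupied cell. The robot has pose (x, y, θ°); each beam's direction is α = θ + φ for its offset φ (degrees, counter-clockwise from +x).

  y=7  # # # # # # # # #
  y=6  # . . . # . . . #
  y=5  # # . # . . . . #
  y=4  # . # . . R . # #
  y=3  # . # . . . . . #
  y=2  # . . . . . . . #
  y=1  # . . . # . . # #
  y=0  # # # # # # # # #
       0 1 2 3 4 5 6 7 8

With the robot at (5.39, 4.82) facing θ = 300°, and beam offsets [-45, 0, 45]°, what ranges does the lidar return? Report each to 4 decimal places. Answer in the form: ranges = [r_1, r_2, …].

beam 1: φ=-45°, α=255°
  direction (-0.2588, -0.9659); cell (5,4); t to first gridline: x 1.5068, y 0.8489 (then +3.8637 / +1.0353)
    (5,3) via y @ 0.8489
    (4,3) via x @ 1.5068
    (4,2) via y @ 1.8842
    (4,1) via y @ 2.9195  # hit
  → r_1 = 2.9195
beam 2: φ=0°, α=300°
  direction (0.5000, -0.8660); cell (5,4); t to first gridline: x 1.2200, y 0.9469 (then +2.0000 / +1.1547)
    (5,3) via y @ 0.9469
    (6,3) via x @ 1.2200
    (6,2) via y @ 2.1016
    (7,2) via x @ 3.2200
    (7,1) via y @ 3.2563  # hit
  → r_2 = 3.2563
beam 3: φ=45°, α=345°
  direction (0.9659, -0.2588); cell (5,4); t to first gridline: x 0.6315, y 3.1682 (then +1.0353 / +3.8637)
    (6,4) via x @ 0.6315
    (7,4) via x @ 1.6668  # hit
  → r_3 = 1.6668

ranges = [2.9195, 3.2563, 1.6668]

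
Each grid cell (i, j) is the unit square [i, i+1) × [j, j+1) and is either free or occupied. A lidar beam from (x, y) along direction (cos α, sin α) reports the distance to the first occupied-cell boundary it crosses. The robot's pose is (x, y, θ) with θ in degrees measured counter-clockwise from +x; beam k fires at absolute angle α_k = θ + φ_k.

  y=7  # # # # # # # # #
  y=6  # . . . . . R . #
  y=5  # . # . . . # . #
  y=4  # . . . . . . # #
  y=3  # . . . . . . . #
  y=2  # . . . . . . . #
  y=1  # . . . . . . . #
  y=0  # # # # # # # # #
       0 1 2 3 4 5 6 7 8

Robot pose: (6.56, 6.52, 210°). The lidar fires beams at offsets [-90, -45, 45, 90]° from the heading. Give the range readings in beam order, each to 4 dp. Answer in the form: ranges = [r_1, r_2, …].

ranges = [0.5543, 1.8546, 0.5383, 0.6004]

beam 1: φ=-90°, α=120°
  dir = (cos 120°, sin 120°) = (-0.5000, 0.8660); from cell (6,6)
  next x-line at t=1.1200, next y-line at t=0.5543; Δt_x=2.0000, Δt_y=1.1547
    y: enter (6,7) at t=0.5543 ← occupied
  → r_1 = 0.5543
beam 2: φ=-45°, α=165°
  dir = (cos 165°, sin 165°) = (-0.9659, 0.2588); from cell (6,6)
  next x-line at t=0.5798, next y-line at t=1.8546; Δt_x=1.0353, Δt_y=3.8637
    x: enter (5,6) at t=0.5798
    x: enter (4,6) at t=1.6150
    y: enter (4,7) at t=1.8546 ← occupied
  → r_2 = 1.8546
beam 3: φ=45°, α=255°
  dir = (cos 255°, sin 255°) = (-0.2588, -0.9659); from cell (6,6)
  next x-line at t=2.1637, next y-line at t=0.5383; Δt_x=3.8637, Δt_y=1.0353
    y: enter (6,5) at t=0.5383 ← occupied
  → r_3 = 0.5383
beam 4: φ=90°, α=300°
  dir = (cos 300°, sin 300°) = (0.5000, -0.8660); from cell (6,6)
  next x-line at t=0.8800, next y-line at t=0.6004; Δt_x=2.0000, Δt_y=1.1547
    y: enter (6,5) at t=0.6004 ← occupied
  → r_4 = 0.6004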